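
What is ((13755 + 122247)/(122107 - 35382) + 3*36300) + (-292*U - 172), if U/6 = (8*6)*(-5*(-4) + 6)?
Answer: -180194293798/86725 ≈ -2.0778e+6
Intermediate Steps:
U = 7488 (U = 6*((8*6)*(-5*(-4) + 6)) = 6*(48*(20 + 6)) = 6*(48*26) = 6*1248 = 7488)
((13755 + 122247)/(122107 - 35382) + 3*36300) + (-292*U - 172) = ((13755 + 122247)/(122107 - 35382) + 3*36300) + (-292*7488 - 172) = (136002/86725 + 108900) + (-2186496 - 172) = (136002*(1/86725) + 108900) - 2186668 = (136002/86725 + 108900) - 2186668 = 9444488502/86725 - 2186668 = -180194293798/86725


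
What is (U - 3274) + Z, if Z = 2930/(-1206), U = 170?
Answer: -1873177/603 ≈ -3106.4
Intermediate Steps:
Z = -1465/603 (Z = 2930*(-1/1206) = -1465/603 ≈ -2.4295)
(U - 3274) + Z = (170 - 3274) - 1465/603 = -3104 - 1465/603 = -1873177/603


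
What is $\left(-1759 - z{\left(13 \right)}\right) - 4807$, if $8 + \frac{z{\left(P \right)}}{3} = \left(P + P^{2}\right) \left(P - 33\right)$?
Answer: $4378$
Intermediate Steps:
$z{\left(P \right)} = -24 + 3 \left(-33 + P\right) \left(P + P^{2}\right)$ ($z{\left(P \right)} = -24 + 3 \left(P + P^{2}\right) \left(P - 33\right) = -24 + 3 \left(P + P^{2}\right) \left(-33 + P\right) = -24 + 3 \left(-33 + P\right) \left(P + P^{2}\right)$)
$\left(-1759 - z{\left(13 \right)}\right) - 4807 = \left(-1759 - \left(-24 - 1287 - 96 \cdot 13^{2} + 3 \cdot 13^{3}\right)\right) - 4807 = \left(-1759 - \left(-24 - 1287 - 16224 + 3 \cdot 2197\right)\right) - 4807 = \left(-1759 - \left(-24 - 1287 - 16224 + 6591\right)\right) - 4807 = \left(-1759 - -10944\right) - 4807 = \left(-1759 + 10944\right) - 4807 = 9185 - 4807 = 4378$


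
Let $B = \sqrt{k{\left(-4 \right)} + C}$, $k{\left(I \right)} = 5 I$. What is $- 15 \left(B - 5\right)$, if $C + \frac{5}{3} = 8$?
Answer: $75 - 5 i \sqrt{123} \approx 75.0 - 55.453 i$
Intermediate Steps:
$C = \frac{19}{3}$ ($C = - \frac{5}{3} + 8 = \frac{19}{3} \approx 6.3333$)
$B = \frac{i \sqrt{123}}{3}$ ($B = \sqrt{5 \left(-4\right) + \frac{19}{3}} = \sqrt{-20 + \frac{19}{3}} = \sqrt{- \frac{41}{3}} = \frac{i \sqrt{123}}{3} \approx 3.6968 i$)
$- 15 \left(B - 5\right) = - 15 \left(\frac{i \sqrt{123}}{3} - 5\right) = - 15 \left(-5 + \frac{i \sqrt{123}}{3}\right) = 75 - 5 i \sqrt{123}$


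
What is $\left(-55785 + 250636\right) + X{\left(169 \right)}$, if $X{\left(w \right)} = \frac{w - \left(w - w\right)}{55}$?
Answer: $\frac{10716974}{55} \approx 1.9485 \cdot 10^{5}$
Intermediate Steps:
$X{\left(w \right)} = \frac{w}{55}$ ($X{\left(w \right)} = \left(w - 0\right) \frac{1}{55} = \left(w + 0\right) \frac{1}{55} = w \frac{1}{55} = \frac{w}{55}$)
$\left(-55785 + 250636\right) + X{\left(169 \right)} = \left(-55785 + 250636\right) + \frac{1}{55} \cdot 169 = 194851 + \frac{169}{55} = \frac{10716974}{55}$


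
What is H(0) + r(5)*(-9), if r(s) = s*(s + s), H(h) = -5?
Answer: -455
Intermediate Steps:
r(s) = 2*s² (r(s) = s*(2*s) = 2*s²)
H(0) + r(5)*(-9) = -5 + (2*5²)*(-9) = -5 + (2*25)*(-9) = -5 + 50*(-9) = -5 - 450 = -455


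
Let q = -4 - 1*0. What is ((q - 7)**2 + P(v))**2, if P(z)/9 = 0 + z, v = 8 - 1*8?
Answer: 14641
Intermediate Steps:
q = -4 (q = -4 + 0 = -4)
v = 0 (v = 8 - 8 = 0)
P(z) = 9*z (P(z) = 9*(0 + z) = 9*z)
((q - 7)**2 + P(v))**2 = ((-4 - 7)**2 + 9*0)**2 = ((-11)**2 + 0)**2 = (121 + 0)**2 = 121**2 = 14641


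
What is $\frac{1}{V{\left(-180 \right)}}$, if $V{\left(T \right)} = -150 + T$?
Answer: $- \frac{1}{330} \approx -0.0030303$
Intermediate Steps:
$\frac{1}{V{\left(-180 \right)}} = \frac{1}{-150 - 180} = \frac{1}{-330} = - \frac{1}{330}$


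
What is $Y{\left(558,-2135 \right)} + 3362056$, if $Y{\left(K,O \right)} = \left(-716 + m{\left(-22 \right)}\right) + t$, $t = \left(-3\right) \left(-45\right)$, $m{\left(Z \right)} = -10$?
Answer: $3361465$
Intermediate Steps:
$t = 135$
$Y{\left(K,O \right)} = -591$ ($Y{\left(K,O \right)} = \left(-716 - 10\right) + 135 = -726 + 135 = -591$)
$Y{\left(558,-2135 \right)} + 3362056 = -591 + 3362056 = 3361465$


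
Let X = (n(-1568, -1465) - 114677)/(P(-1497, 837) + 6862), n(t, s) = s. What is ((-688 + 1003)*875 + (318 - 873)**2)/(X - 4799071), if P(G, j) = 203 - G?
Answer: -138811425/1141382279 ≈ -0.12162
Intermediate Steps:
X = -19357/1427 (X = (-1465 - 114677)/((203 - 1*(-1497)) + 6862) = -116142/((203 + 1497) + 6862) = -116142/(1700 + 6862) = -116142/8562 = -116142*1/8562 = -19357/1427 ≈ -13.565)
((-688 + 1003)*875 + (318 - 873)**2)/(X - 4799071) = ((-688 + 1003)*875 + (318 - 873)**2)/(-19357/1427 - 4799071) = (315*875 + (-555)**2)/(-6848293674/1427) = (275625 + 308025)*(-1427/6848293674) = 583650*(-1427/6848293674) = -138811425/1141382279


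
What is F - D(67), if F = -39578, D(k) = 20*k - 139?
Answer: -40779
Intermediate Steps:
D(k) = -139 + 20*k
F - D(67) = -39578 - (-139 + 20*67) = -39578 - (-139 + 1340) = -39578 - 1*1201 = -39578 - 1201 = -40779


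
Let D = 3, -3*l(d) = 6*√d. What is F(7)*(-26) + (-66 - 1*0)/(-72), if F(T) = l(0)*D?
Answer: 11/12 ≈ 0.91667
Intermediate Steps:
l(d) = -2*√d
F(T) = 0 (F(T) = -2*√0*3 = -2*0*3 = 0*3 = 0)
F(7)*(-26) + (-66 - 1*0)/(-72) = 0*(-26) + (-66 - 1*0)/(-72) = 0 + (-66 + 0)*(-1/72) = 0 - 66*(-1/72) = 0 + 11/12 = 11/12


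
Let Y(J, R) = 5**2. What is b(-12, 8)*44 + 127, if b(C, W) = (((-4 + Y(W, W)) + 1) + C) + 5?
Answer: 787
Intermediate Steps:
Y(J, R) = 25
b(C, W) = 27 + C (b(C, W) = (((-4 + 25) + 1) + C) + 5 = ((21 + 1) + C) + 5 = (22 + C) + 5 = 27 + C)
b(-12, 8)*44 + 127 = (27 - 12)*44 + 127 = 15*44 + 127 = 660 + 127 = 787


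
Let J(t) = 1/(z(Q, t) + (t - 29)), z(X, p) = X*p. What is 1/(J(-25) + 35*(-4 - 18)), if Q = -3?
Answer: -21/16169 ≈ -0.0012988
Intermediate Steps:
J(t) = 1/(-29 - 2*t) (J(t) = 1/(-3*t + (t - 29)) = 1/(-3*t + (-29 + t)) = 1/(-29 - 2*t))
1/(J(-25) + 35*(-4 - 18)) = 1/(-1/(29 + 2*(-25)) + 35*(-4 - 18)) = 1/(-1/(29 - 50) + 35*(-22)) = 1/(-1/(-21) - 770) = 1/(-1*(-1/21) - 770) = 1/(1/21 - 770) = 1/(-16169/21) = -21/16169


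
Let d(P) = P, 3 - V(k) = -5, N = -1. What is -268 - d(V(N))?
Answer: -276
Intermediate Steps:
V(k) = 8 (V(k) = 3 - 1*(-5) = 3 + 5 = 8)
-268 - d(V(N)) = -268 - 1*8 = -268 - 8 = -276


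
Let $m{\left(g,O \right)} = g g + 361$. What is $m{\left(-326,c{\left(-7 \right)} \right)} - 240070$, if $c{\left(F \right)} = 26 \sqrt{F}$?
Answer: $-133433$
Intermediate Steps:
$m{\left(g,O \right)} = 361 + g^{2}$ ($m{\left(g,O \right)} = g^{2} + 361 = 361 + g^{2}$)
$m{\left(-326,c{\left(-7 \right)} \right)} - 240070 = \left(361 + \left(-326\right)^{2}\right) - 240070 = \left(361 + 106276\right) - 240070 = 106637 - 240070 = -133433$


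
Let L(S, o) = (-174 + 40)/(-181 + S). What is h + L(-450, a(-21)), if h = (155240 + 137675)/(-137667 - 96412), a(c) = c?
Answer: -153462779/147703849 ≈ -1.0390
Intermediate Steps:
L(S, o) = -134/(-181 + S)
h = -292915/234079 (h = 292915/(-234079) = 292915*(-1/234079) = -292915/234079 ≈ -1.2514)
h + L(-450, a(-21)) = -292915/234079 - 134/(-181 - 450) = -292915/234079 - 134/(-631) = -292915/234079 - 134*(-1/631) = -292915/234079 + 134/631 = -153462779/147703849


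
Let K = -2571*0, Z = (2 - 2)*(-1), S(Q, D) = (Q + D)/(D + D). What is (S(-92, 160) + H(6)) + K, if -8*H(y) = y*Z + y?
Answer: -43/80 ≈ -0.53750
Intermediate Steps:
S(Q, D) = (D + Q)/(2*D) (S(Q, D) = (D + Q)/((2*D)) = (D + Q)*(1/(2*D)) = (D + Q)/(2*D))
Z = 0 (Z = 0*(-1) = 0)
K = 0
H(y) = -y/8 (H(y) = -(y*0 + y)/8 = -(0 + y)/8 = -y/8)
(S(-92, 160) + H(6)) + K = ((½)*(160 - 92)/160 - ⅛*6) + 0 = ((½)*(1/160)*68 - ¾) + 0 = (17/80 - ¾) + 0 = -43/80 + 0 = -43/80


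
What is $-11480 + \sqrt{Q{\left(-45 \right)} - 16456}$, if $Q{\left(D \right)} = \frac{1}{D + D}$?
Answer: $-11480 + \frac{i \sqrt{14810410}}{30} \approx -11480.0 + 128.28 i$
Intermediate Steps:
$Q{\left(D \right)} = \frac{1}{2 D}$
$-11480 + \sqrt{Q{\left(-45 \right)} - 16456} = -11480 + \sqrt{\frac{1}{2 \left(-45\right)} - 16456} = -11480 + \sqrt{\frac{1}{2} \left(- \frac{1}{45}\right) - 16456} = -11480 + \sqrt{- \frac{1}{90} - 16456} = -11480 + \sqrt{- \frac{1481041}{90}} = -11480 + \frac{i \sqrt{14810410}}{30}$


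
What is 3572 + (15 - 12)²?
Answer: 3581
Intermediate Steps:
3572 + (15 - 12)² = 3572 + 3² = 3572 + 9 = 3581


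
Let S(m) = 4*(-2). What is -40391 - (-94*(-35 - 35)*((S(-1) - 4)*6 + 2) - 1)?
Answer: 420210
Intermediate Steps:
S(m) = -8
-40391 - (-94*(-35 - 35)*((S(-1) - 4)*6 + 2) - 1) = -40391 - (-94*(-35 - 35)*((-8 - 4)*6 + 2) - 1) = -40391 - (-(-6580)*(-12*6 + 2) - 1) = -40391 - (-(-6580)*(-72 + 2) - 1) = -40391 - (-(-6580)*(-70) - 1) = -40391 - (-94*4900 - 1) = -40391 - (-460600 - 1) = -40391 - 1*(-460601) = -40391 + 460601 = 420210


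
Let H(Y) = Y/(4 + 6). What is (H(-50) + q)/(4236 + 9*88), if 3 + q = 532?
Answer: 131/1257 ≈ 0.10422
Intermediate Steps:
q = 529 (q = -3 + 532 = 529)
H(Y) = Y/10
(H(-50) + q)/(4236 + 9*88) = ((⅒)*(-50) + 529)/(4236 + 9*88) = (-5 + 529)/(4236 + 792) = 524/5028 = 524*(1/5028) = 131/1257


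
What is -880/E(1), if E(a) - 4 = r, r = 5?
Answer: -880/9 ≈ -97.778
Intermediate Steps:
E(a) = 9 (E(a) = 4 + 5 = 9)
-880/E(1) = -880/9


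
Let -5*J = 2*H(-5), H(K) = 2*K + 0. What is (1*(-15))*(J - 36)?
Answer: 480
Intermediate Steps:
H(K) = 2*K
J = 4 (J = -2*2*(-5)/5 = -2*(-10)/5 = -⅕*(-20) = 4)
(1*(-15))*(J - 36) = (1*(-15))*(4 - 36) = -15*(-32) = 480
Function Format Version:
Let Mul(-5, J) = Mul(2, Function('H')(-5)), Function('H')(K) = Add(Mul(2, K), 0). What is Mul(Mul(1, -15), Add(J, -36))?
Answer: 480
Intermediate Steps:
Function('H')(K) = Mul(2, K)
J = 4 (J = Mul(Rational(-1, 5), Mul(2, Mul(2, -5))) = Mul(Rational(-1, 5), Mul(2, -10)) = Mul(Rational(-1, 5), -20) = 4)
Mul(Mul(1, -15), Add(J, -36)) = Mul(Mul(1, -15), Add(4, -36)) = Mul(-15, -32) = 480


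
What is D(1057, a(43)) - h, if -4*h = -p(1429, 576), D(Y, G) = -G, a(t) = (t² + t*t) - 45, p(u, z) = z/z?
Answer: -14613/4 ≈ -3653.3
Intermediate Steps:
p(u, z) = 1
a(t) = -45 + 2*t² (a(t) = (t² + t²) - 45 = 2*t² - 45 = -45 + 2*t²)
h = ¼ (h = -(-1)/4 = -¼*(-1) = ¼ ≈ 0.25000)
D(1057, a(43)) - h = -(-45 + 2*43²) - 1*¼ = -(-45 + 2*1849) - ¼ = -(-45 + 3698) - ¼ = -1*3653 - ¼ = -3653 - ¼ = -14613/4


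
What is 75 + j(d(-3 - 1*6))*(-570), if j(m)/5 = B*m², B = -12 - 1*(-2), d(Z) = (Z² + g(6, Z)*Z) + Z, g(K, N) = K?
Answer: 9234075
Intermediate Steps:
d(Z) = Z² + 7*Z (d(Z) = (Z² + 6*Z) + Z = Z² + 7*Z)
B = -10 (B = -12 + 2 = -10)
j(m) = -50*m² (j(m) = 5*(-10*m²) = -50*m²)
75 + j(d(-3 - 1*6))*(-570) = 75 - 50*(-3 - 1*6)²*(7 + (-3 - 1*6))²*(-570) = 75 - 50*(-3 - 6)²*(7 + (-3 - 6))²*(-570) = 75 - 50*81*(7 - 9)²*(-570) = 75 - 50*(-9*(-2))²*(-570) = 75 - 50*18²*(-570) = 75 - 50*324*(-570) = 75 - 16200*(-570) = 75 + 9234000 = 9234075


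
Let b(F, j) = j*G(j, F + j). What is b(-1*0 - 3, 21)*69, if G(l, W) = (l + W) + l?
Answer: 86940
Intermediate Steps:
G(l, W) = W + 2*l (G(l, W) = (W + l) + l = W + 2*l)
b(F, j) = j*(F + 3*j) (b(F, j) = j*((F + j) + 2*j) = j*(F + 3*j))
b(-1*0 - 3, 21)*69 = (21*((-1*0 - 3) + 3*21))*69 = (21*((0 - 3) + 63))*69 = (21*(-3 + 63))*69 = (21*60)*69 = 1260*69 = 86940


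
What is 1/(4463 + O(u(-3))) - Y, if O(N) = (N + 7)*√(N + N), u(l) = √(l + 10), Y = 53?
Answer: (-236538 + 53*√2*7^(¼)*(-7 - √7))/(4463 + √2*7^(¼)*(7 + √7)) ≈ -53.000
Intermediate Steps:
u(l) = √(10 + l)
O(N) = √2*√N*(7 + N) (O(N) = (7 + N)*√(2*N) = (7 + N)*(√2*√N) = √2*√N*(7 + N))
1/(4463 + O(u(-3))) - Y = 1/(4463 + √2*√(√(10 - 3))*(7 + √(10 - 3))) - 1*53 = 1/(4463 + √2*√(√7)*(7 + √7)) - 53 = 1/(4463 + √2*7^(¼)*(7 + √7)) - 53 = -53 + 1/(4463 + √2*7^(¼)*(7 + √7))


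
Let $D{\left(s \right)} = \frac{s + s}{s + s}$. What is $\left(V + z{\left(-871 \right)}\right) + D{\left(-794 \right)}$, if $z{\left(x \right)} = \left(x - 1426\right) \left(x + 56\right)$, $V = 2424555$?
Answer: $4296611$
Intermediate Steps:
$D{\left(s \right)} = 1$ ($D{\left(s \right)} = \frac{2 s}{2 s} = 2 s \frac{1}{2 s} = 1$)
$z{\left(x \right)} = \left(-1426 + x\right) \left(56 + x\right)$
$\left(V + z{\left(-871 \right)}\right) + D{\left(-794 \right)} = \left(2424555 - \left(-1113414 - 758641\right)\right) + 1 = \left(2424555 + \left(-79856 + 758641 + 1193270\right)\right) + 1 = \left(2424555 + 1872055\right) + 1 = 4296610 + 1 = 4296611$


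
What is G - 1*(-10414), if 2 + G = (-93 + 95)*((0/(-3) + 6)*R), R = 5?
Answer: 10472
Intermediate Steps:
G = 58 (G = -2 + (-93 + 95)*((0/(-3) + 6)*5) = -2 + 2*((0*(-⅓) + 6)*5) = -2 + 2*((0 + 6)*5) = -2 + 2*(6*5) = -2 + 2*30 = -2 + 60 = 58)
G - 1*(-10414) = 58 - 1*(-10414) = 58 + 10414 = 10472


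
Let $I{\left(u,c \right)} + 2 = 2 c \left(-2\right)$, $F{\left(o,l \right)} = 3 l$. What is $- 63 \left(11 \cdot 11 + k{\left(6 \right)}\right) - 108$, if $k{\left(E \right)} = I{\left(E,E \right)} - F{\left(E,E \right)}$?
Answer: $-4959$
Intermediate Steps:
$I{\left(u,c \right)} = -2 - 4 c$ ($I{\left(u,c \right)} = -2 + 2 c \left(-2\right) = -2 - 4 c$)
$k{\left(E \right)} = -2 - 7 E$ ($k{\left(E \right)} = \left(-2 - 4 E\right) - 3 E = -2 - 7 E$)
$- 63 \left(11 \cdot 11 + k{\left(6 \right)}\right) - 108 = - 63 \left(11 \cdot 11 - 44\right) - 108 = - 63 \left(121 - 44\right) - 108 = \left(-63\right) 77 - 108 = -4851 - 108 = -4959$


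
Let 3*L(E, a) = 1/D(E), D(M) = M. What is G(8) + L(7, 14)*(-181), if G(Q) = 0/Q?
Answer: -181/21 ≈ -8.6190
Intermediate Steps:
L(E, a) = 1/(3*E)
G(Q) = 0
G(8) + L(7, 14)*(-181) = 0 + ((1/3)/7)*(-181) = 0 + ((1/3)*(1/7))*(-181) = 0 + (1/21)*(-181) = 0 - 181/21 = -181/21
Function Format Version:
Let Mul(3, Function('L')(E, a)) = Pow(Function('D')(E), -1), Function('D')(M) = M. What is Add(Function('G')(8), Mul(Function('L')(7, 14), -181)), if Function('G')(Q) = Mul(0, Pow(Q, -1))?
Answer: Rational(-181, 21) ≈ -8.6190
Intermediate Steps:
Function('L')(E, a) = Mul(Rational(1, 3), Pow(E, -1))
Function('G')(Q) = 0
Add(Function('G')(8), Mul(Function('L')(7, 14), -181)) = Add(0, Mul(Mul(Rational(1, 3), Pow(7, -1)), -181)) = Add(0, Mul(Mul(Rational(1, 3), Rational(1, 7)), -181)) = Add(0, Mul(Rational(1, 21), -181)) = Add(0, Rational(-181, 21)) = Rational(-181, 21)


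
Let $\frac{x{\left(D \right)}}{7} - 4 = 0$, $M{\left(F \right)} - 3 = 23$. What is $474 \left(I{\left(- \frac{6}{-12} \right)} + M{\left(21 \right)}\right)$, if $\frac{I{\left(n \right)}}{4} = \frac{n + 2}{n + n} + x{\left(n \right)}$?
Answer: $70152$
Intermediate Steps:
$M{\left(F \right)} = 26$ ($M{\left(F \right)} = 3 + 23 = 26$)
$x{\left(D \right)} = 28$ ($x{\left(D \right)} = 28 + 7 \cdot 0 = 28 + 0 = 28$)
$I{\left(n \right)} = 112 + \frac{2 \left(2 + n\right)}{n}$ ($I{\left(n \right)} = 4 \left(\frac{n + 2}{n + n} + 28\right) = 4 \left(\frac{2 + n}{2 n} + 28\right) = 4 \left(28 + \frac{2 + n}{2 n}\right) = 112 + \frac{2 \left(2 + n\right)}{n}$)
$474 \left(I{\left(- \frac{6}{-12} \right)} + M{\left(21 \right)}\right) = 474 \left(\left(114 + \frac{4}{\left(-6\right) \frac{1}{-12}}\right) + 26\right) = 474 \left(\left(114 + \frac{4}{\left(-6\right) \left(- \frac{1}{12}\right)}\right) + 26\right) = 474 \left(\left(114 + 4 \frac{1}{\frac{1}{2}}\right) + 26\right) = 474 \left(\left(114 + 4 \cdot 2\right) + 26\right) = 474 \left(\left(114 + 8\right) + 26\right) = 474 \left(122 + 26\right) = 474 \cdot 148 = 70152$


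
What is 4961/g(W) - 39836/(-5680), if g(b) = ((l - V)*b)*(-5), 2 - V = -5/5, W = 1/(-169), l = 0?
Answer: -238078279/4260 ≈ -55887.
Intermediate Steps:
W = -1/169 ≈ -0.0059172
V = 3 (V = 2 - (-5)/5 = 2 - 1*(-1) = 2 + 1 = 3)
g(b) = 15*b (g(b) = ((0 - 1*3)*b)*(-5) = ((0 - 3)*b)*(-5) = -3*b*(-5) = 15*b)
4961/g(W) - 39836/(-5680) = 4961/((15*(-1/169))) - 39836/(-5680) = 4961/(-15/169) - 39836*(-1/5680) = 4961*(-169/15) + 9959/1420 = -838409/15 + 9959/1420 = -238078279/4260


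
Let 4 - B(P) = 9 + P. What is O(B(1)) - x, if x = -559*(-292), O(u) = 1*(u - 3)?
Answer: -163237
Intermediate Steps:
B(P) = -5 - P (B(P) = 4 - (9 + P) = 4 + (-9 - P) = -5 - P)
O(u) = -3 + u (O(u) = 1*(-3 + u) = -3 + u)
x = 163228
O(B(1)) - x = (-3 + (-5 - 1*1)) - 1*163228 = (-3 + (-5 - 1)) - 163228 = (-3 - 6) - 163228 = -9 - 163228 = -163237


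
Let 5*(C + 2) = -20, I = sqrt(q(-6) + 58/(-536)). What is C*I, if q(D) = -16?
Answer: -3*I*sqrt(289239)/67 ≈ -24.081*I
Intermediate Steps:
I = I*sqrt(289239)/134 (I = sqrt(-16 + 58/(-536)) = sqrt(-16 + 58*(-1/536)) = sqrt(-16 - 29/268) = sqrt(-4317/268) = I*sqrt(289239)/134 ≈ 4.0135*I)
C = -6 (C = -2 + (1/5)*(-20) = -2 - 4 = -6)
C*I = -3*I*sqrt(289239)/67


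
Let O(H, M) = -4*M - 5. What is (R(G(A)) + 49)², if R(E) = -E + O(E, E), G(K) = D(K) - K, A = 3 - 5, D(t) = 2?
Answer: 576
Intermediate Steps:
A = -2
G(K) = 2 - K
O(H, M) = -5 - 4*M
R(E) = -5 - 5*E (R(E) = -E + (-5 - 4*E) = -5 - 5*E)
(R(G(A)) + 49)² = ((-5 - 5*(2 - 1*(-2))) + 49)² = ((-5 - 5*(2 + 2)) + 49)² = ((-5 - 5*4) + 49)² = ((-5 - 20) + 49)² = (-25 + 49)² = 24² = 576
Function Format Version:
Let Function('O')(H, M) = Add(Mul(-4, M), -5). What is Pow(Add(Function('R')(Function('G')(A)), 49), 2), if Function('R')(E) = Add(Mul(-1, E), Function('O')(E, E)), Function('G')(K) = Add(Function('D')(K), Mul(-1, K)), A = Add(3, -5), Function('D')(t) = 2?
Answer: 576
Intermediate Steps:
A = -2
Function('G')(K) = Add(2, Mul(-1, K))
Function('O')(H, M) = Add(-5, Mul(-4, M))
Function('R')(E) = Add(-5, Mul(-5, E)) (Function('R')(E) = Add(Mul(-1, E), Add(-5, Mul(-4, E))) = Add(-5, Mul(-5, E)))
Pow(Add(Function('R')(Function('G')(A)), 49), 2) = Pow(Add(Add(-5, Mul(-5, Add(2, Mul(-1, -2)))), 49), 2) = Pow(Add(Add(-5, Mul(-5, Add(2, 2))), 49), 2) = Pow(Add(Add(-5, Mul(-5, 4)), 49), 2) = Pow(Add(Add(-5, -20), 49), 2) = Pow(Add(-25, 49), 2) = Pow(24, 2) = 576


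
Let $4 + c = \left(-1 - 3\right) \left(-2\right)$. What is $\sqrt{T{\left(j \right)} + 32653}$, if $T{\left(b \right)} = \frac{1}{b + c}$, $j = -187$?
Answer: $\frac{31 \sqrt{1137894}}{183} \approx 180.7$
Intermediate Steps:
$c = 4$ ($c = -4 + \left(-1 - 3\right) \left(-2\right) = -4 - -8 = -4 + 8 = 4$)
$T{\left(b \right)} = \frac{1}{4 + b}$ ($T{\left(b \right)} = \frac{1}{b + 4} = \frac{1}{4 + b}$)
$\sqrt{T{\left(j \right)} + 32653} = \sqrt{\frac{1}{4 - 187} + 32653} = \sqrt{\frac{1}{-183} + 32653} = \sqrt{- \frac{1}{183} + 32653} = \sqrt{\frac{5975498}{183}} = \frac{31 \sqrt{1137894}}{183}$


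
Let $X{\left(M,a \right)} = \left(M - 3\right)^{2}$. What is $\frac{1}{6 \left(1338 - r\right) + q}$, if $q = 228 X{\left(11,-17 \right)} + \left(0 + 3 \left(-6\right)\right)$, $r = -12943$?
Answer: $\frac{1}{100260} \approx 9.9741 \cdot 10^{-6}$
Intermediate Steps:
$X{\left(M,a \right)} = \left(-3 + M\right)^{2}$
$q = 14574$ ($q = 228 \left(-3 + 11\right)^{2} + \left(0 + 3 \left(-6\right)\right) = 228 \cdot 8^{2} + \left(0 - 18\right) = 228 \cdot 64 - 18 = 14592 - 18 = 14574$)
$\frac{1}{6 \left(1338 - r\right) + q} = \frac{1}{6 \left(1338 - -12943\right) + 14574} = \frac{1}{6 \left(1338 + 12943\right) + 14574} = \frac{1}{6 \cdot 14281 + 14574} = \frac{1}{85686 + 14574} = \frac{1}{100260}$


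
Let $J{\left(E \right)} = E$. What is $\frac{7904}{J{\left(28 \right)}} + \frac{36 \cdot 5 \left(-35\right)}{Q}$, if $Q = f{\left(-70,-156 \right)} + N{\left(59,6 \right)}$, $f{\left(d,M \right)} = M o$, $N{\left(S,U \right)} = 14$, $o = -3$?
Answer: $\frac{454166}{1687} \approx 269.22$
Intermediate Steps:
$f{\left(d,M \right)} = - 3 M$ ($f{\left(d,M \right)} = M \left(-3\right) = - 3 M$)
$Q = 482$ ($Q = \left(-3\right) \left(-156\right) + 14 = 468 + 14 = 482$)
$\frac{7904}{J{\left(28 \right)}} + \frac{36 \cdot 5 \left(-35\right)}{Q} = \frac{7904}{28} + \frac{36 \cdot 5 \left(-35\right)}{482} = 7904 \cdot \frac{1}{28} + 180 \left(-35\right) \frac{1}{482} = \frac{1976}{7} - \frac{3150}{241} = \frac{454166}{1687}$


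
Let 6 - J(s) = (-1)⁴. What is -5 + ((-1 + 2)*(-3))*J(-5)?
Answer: -20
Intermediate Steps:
J(s) = 5 (J(s) = 6 - 1*(-1)⁴ = 6 - 1*1 = 6 - 1 = 5)
-5 + ((-1 + 2)*(-3))*J(-5) = -5 + ((-1 + 2)*(-3))*5 = -5 + (1*(-3))*5 = -5 - 3*5 = -5 - 15 = -20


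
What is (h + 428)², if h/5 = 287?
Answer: 3470769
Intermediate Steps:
h = 1435 (h = 5*287 = 1435)
(h + 428)² = (1435 + 428)² = 1863² = 3470769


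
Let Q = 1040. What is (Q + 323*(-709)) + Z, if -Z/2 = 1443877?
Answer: -3115721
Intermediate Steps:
Z = -2887754 (Z = -2*1443877 = -2887754)
(Q + 323*(-709)) + Z = (1040 + 323*(-709)) - 2887754 = (1040 - 229007) - 2887754 = -227967 - 2887754 = -3115721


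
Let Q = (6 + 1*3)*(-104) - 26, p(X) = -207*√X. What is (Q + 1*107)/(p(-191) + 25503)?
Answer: -2422785/73176352 - 19665*I*√191/73176352 ≈ -0.033109 - 0.003714*I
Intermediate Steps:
Q = -962 (Q = (6 + 3)*(-104) - 26 = 9*(-104) - 26 = -936 - 26 = -962)
(Q + 1*107)/(p(-191) + 25503) = (-962 + 1*107)/(-207*I*√191 + 25503) = (-962 + 107)/(-207*I*√191 + 25503) = -855/(-207*I*√191 + 25503) = -855/(25503 - 207*I*√191)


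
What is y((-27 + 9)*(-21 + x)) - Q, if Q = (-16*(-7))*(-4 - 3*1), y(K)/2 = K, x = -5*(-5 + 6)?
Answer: 1720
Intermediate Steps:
x = -5 (x = -5*1 = -5)
y(K) = 2*K
Q = -784 (Q = 112*(-4 - 3) = 112*(-7) = -784)
y((-27 + 9)*(-21 + x)) - Q = 2*((-27 + 9)*(-21 - 5)) - 1*(-784) = 2*(-18*(-26)) + 784 = 2*468 + 784 = 936 + 784 = 1720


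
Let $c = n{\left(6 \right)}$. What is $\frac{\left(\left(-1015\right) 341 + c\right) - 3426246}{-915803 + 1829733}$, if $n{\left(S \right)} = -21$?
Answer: $- \frac{1886191}{456965} \approx -4.1276$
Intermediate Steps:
$c = -21$
$\frac{\left(\left(-1015\right) 341 + c\right) - 3426246}{-915803 + 1829733} = \frac{\left(\left(-1015\right) 341 - 21\right) - 3426246}{-915803 + 1829733} = \frac{\left(-346115 - 21\right) - 3426246}{913930} = \left(-346136 - 3426246\right) \frac{1}{913930} = \left(-3772382\right) \frac{1}{913930} = - \frac{1886191}{456965}$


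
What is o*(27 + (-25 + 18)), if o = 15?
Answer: 300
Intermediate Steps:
o*(27 + (-25 + 18)) = 15*(27 + (-25 + 18)) = 15*(27 - 7) = 15*20 = 300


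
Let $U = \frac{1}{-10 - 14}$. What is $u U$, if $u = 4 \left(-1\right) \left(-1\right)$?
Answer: $- \frac{1}{6} \approx -0.16667$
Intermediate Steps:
$U = - \frac{1}{24}$ ($U = \frac{1}{-24} = - \frac{1}{24} \approx -0.041667$)
$u = 4$ ($u = \left(-4\right) \left(-1\right) = 4$)
$u U = 4 \left(- \frac{1}{24}\right) = - \frac{1}{6}$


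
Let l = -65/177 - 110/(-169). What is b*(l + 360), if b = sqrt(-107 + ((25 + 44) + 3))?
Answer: 10777165*I*sqrt(35)/29913 ≈ 2131.5*I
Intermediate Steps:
l = 8485/29913 (l = -65*1/177 - 110*(-1/169) = -65/177 + 110/169 = 8485/29913 ≈ 0.28366)
b = I*sqrt(35) (b = sqrt(-107 + (69 + 3)) = sqrt(-107 + 72) = sqrt(-35) = I*sqrt(35) ≈ 5.9161*I)
b*(l + 360) = (I*sqrt(35))*(8485/29913 + 360) = (I*sqrt(35))*(10777165/29913) = 10777165*I*sqrt(35)/29913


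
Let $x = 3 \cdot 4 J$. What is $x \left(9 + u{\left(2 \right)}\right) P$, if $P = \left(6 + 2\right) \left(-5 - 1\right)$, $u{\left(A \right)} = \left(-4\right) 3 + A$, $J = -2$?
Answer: $-1152$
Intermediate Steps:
$u{\left(A \right)} = -12 + A$
$x = -24$ ($x = 3 \cdot 4 \left(-2\right) = 12 \left(-2\right) = -24$)
$P = -48$ ($P = 8 \left(-6\right) = -48$)
$x \left(9 + u{\left(2 \right)}\right) P = - 24 \left(9 + \left(-12 + 2\right)\right) \left(-48\right) = - 24 \left(9 - 10\right) \left(-48\right) = \left(-24\right) \left(-1\right) \left(-48\right) = 24 \left(-48\right) = -1152$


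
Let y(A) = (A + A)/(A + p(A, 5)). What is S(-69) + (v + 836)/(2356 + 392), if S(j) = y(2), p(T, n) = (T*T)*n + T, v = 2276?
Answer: 595/458 ≈ 1.2991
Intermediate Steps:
p(T, n) = T + n*T² (p(T, n) = T²*n + T = n*T² + T = T + n*T²)
y(A) = 2*A/(A + A*(1 + 5*A)) (y(A) = (A + A)/(A + A*(1 + A*5)) = (2*A)/(A + A*(1 + 5*A)) = 2*A/(A + A*(1 + 5*A)))
S(j) = ⅙ (S(j) = 2/(2 + 5*2) = 2/(2 + 10) = 2/12 = 2*(1/12) = ⅙)
S(-69) + (v + 836)/(2356 + 392) = ⅙ + (2276 + 836)/(2356 + 392) = ⅙ + 3112/2748 = ⅙ + 3112*(1/2748) = ⅙ + 778/687 = 595/458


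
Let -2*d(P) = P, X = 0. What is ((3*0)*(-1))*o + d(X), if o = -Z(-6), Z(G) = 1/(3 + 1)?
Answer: 0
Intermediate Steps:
Z(G) = ¼ (Z(G) = 1/4 = ¼)
d(P) = -P/2
o = -¼ (o = -1*¼ = -¼ ≈ -0.25000)
((3*0)*(-1))*o + d(X) = ((3*0)*(-1))*(-¼) - ½*0 = (0*(-1))*(-¼) + 0 = 0*(-¼) + 0 = 0 + 0 = 0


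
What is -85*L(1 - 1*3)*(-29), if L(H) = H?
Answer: -4930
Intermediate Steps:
-85*L(1 - 1*3)*(-29) = -85*(1 - 1*3)*(-29) = -85*(1 - 3)*(-29) = -85*(-2)*(-29) = 170*(-29) = -4930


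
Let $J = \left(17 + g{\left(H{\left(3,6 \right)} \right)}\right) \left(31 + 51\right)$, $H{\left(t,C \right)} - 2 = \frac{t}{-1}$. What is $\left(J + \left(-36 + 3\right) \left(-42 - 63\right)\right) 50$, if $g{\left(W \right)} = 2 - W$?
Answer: $255250$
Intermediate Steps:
$H{\left(t,C \right)} = 2 - t$ ($H{\left(t,C \right)} = 2 + \frac{t}{-1} = 2 + t \left(-1\right) = 2 - t$)
$J = 1640$ ($J = \left(17 + \left(2 - \left(2 - 3\right)\right)\right) \left(31 + 51\right) = \left(17 + \left(2 - \left(2 - 3\right)\right)\right) 82 = \left(17 + \left(2 - -1\right)\right) 82 = \left(17 + \left(2 + 1\right)\right) 82 = \left(17 + 3\right) 82 = 20 \cdot 82 = 1640$)
$\left(J + \left(-36 + 3\right) \left(-42 - 63\right)\right) 50 = \left(1640 + \left(-36 + 3\right) \left(-42 - 63\right)\right) 50 = \left(1640 - -3465\right) 50 = \left(1640 + 3465\right) 50 = 5105 \cdot 50 = 255250$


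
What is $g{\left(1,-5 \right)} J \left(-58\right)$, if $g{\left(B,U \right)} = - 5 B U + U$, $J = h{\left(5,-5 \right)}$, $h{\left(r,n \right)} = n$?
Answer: $5800$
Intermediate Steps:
$J = -5$
$g{\left(B,U \right)} = U - 5 B U$ ($g{\left(B,U \right)} = - 5 B U + U = U - 5 B U$)
$g{\left(1,-5 \right)} J \left(-58\right) = - 5 \left(1 - 5\right) \left(-5\right) \left(-58\right) = \left(-5\right) \left(-4\right) \left(-5\right) \left(-58\right) = 20 \left(-5\right) \left(-58\right) = \left(-100\right) \left(-58\right) = 5800$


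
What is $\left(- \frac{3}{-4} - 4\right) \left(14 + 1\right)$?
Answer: $- \frac{195}{4} \approx -48.75$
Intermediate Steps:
$\left(- \frac{3}{-4} - 4\right) \left(14 + 1\right) = \left(\left(-3\right) \left(- \frac{1}{4}\right) - 4\right) 15 = \left(\frac{3}{4} - 4\right) 15 = \left(- \frac{13}{4}\right) 15 = - \frac{195}{4}$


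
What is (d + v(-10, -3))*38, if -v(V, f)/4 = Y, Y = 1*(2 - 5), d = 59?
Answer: 2698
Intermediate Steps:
Y = -3 (Y = 1*(-3) = -3)
v(V, f) = 12 (v(V, f) = -4*(-3) = 12)
(d + v(-10, -3))*38 = (59 + 12)*38 = 71*38 = 2698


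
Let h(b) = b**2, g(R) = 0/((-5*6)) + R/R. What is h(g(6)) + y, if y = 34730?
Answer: 34731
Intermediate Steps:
g(R) = 1 (g(R) = 0/(-30) + 1 = 0*(-1/30) + 1 = 0 + 1 = 1)
h(g(6)) + y = 1**2 + 34730 = 1 + 34730 = 34731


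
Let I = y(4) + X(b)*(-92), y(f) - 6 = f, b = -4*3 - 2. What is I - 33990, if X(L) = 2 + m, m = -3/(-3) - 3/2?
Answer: -34118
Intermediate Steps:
b = -14 (b = -12 - 2 = -14)
m = -½ (m = -3*(-⅓) - 3*½ = 1 - 3/2 = -½ ≈ -0.50000)
y(f) = 6 + f
X(L) = 3/2 (X(L) = 2 - ½ = 3/2)
I = -128 (I = (6 + 4) + (3/2)*(-92) = 10 - 138 = -128)
I - 33990 = -128 - 33990 = -34118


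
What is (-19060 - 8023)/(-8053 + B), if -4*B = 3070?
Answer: 54166/17641 ≈ 3.0705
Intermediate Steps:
B = -1535/2 (B = -¼*3070 = -1535/2 ≈ -767.50)
(-19060 - 8023)/(-8053 + B) = (-19060 - 8023)/(-8053 - 1535/2) = -27083/(-17641/2) = -27083*(-2/17641) = 54166/17641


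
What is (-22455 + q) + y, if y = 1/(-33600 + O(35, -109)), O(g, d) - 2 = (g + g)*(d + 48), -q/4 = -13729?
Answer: 1229233147/37868 ≈ 32461.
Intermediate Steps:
q = 54916 (q = -4*(-13729) = 54916)
O(g, d) = 2 + 2*g*(48 + d) (O(g, d) = 2 + (g + g)*(d + 48) = 2 + (2*g)*(48 + d) = 2 + 2*g*(48 + d))
y = -1/37868 (y = 1/(-33600 + (2 + 96*35 + 2*(-109)*35)) = 1/(-33600 + (2 + 3360 - 7630)) = 1/(-33600 - 4268) = 1/(-37868) = -1/37868 ≈ -2.6408e-5)
(-22455 + q) + y = (-22455 + 54916) - 1/37868 = 32461 - 1/37868 = 1229233147/37868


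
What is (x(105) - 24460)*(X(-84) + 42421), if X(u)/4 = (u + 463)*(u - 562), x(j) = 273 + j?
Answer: 22562787030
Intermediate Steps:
X(u) = 4*(-562 + u)*(463 + u) (X(u) = 4*((u + 463)*(u - 562)) = 4*((463 + u)*(-562 + u)) = 4*((-562 + u)*(463 + u)) = 4*(-562 + u)*(463 + u))
(x(105) - 24460)*(X(-84) + 42421) = ((273 + 105) - 24460)*((-1040824 - 396*(-84) + 4*(-84)**2) + 42421) = (378 - 24460)*((-1040824 + 33264 + 4*7056) + 42421) = -24082*((-1040824 + 33264 + 28224) + 42421) = -24082*(-979336 + 42421) = -24082*(-936915) = 22562787030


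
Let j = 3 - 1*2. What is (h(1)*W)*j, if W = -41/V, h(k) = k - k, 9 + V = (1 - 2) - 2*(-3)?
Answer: 0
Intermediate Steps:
V = -4 (V = -9 + ((1 - 2) - 2*(-3)) = -9 + (-1 + 6) = -9 + 5 = -4)
h(k) = 0
j = 1 (j = 3 - 2 = 1)
W = 41/4 (W = -41/(-4) = -41*(-¼) = 41/4 ≈ 10.250)
(h(1)*W)*j = (0*(41/4))*1 = 0*1 = 0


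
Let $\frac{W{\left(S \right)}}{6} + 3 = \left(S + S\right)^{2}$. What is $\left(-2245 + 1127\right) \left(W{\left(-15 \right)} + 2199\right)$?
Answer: $-8475558$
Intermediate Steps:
$W{\left(S \right)} = -18 + 24 S^{2}$ ($W{\left(S \right)} = -18 + 6 \left(S + S\right)^{2} = -18 + 6 \left(2 S\right)^{2} = -18 + 6 \cdot 4 S^{2} = -18 + 24 S^{2}$)
$\left(-2245 + 1127\right) \left(W{\left(-15 \right)} + 2199\right) = \left(-2245 + 1127\right) \left(\left(-18 + 24 \left(-15\right)^{2}\right) + 2199\right) = - 1118 \left(\left(-18 + 24 \cdot 225\right) + 2199\right) = - 1118 \left(\left(-18 + 5400\right) + 2199\right) = - 1118 \left(5382 + 2199\right) = \left(-1118\right) 7581 = -8475558$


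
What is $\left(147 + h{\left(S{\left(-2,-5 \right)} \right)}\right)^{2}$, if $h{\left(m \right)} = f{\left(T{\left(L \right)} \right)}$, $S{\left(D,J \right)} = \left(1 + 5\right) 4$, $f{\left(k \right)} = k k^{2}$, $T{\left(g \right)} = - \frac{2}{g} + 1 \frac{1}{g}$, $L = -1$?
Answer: $21904$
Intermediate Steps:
$T{\left(g \right)} = - \frac{1}{g}$ ($T{\left(g \right)} = - \frac{2}{g} + \frac{1}{g} = - \frac{1}{g}$)
$f{\left(k \right)} = k^{3}$
$S{\left(D,J \right)} = 24$ ($S{\left(D,J \right)} = 6 \cdot 4 = 24$)
$h{\left(m \right)} = 1$ ($h{\left(m \right)} = \left(- \frac{1}{-1}\right)^{3} = \left(\left(-1\right) \left(-1\right)\right)^{3} = 1^{3} = 1$)
$\left(147 + h{\left(S{\left(-2,-5 \right)} \right)}\right)^{2} = \left(147 + 1\right)^{2} = 148^{2} = 21904$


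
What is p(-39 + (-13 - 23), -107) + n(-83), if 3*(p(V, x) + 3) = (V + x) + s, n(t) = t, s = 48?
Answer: -392/3 ≈ -130.67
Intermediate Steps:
p(V, x) = 13 + V/3 + x/3 (p(V, x) = -3 + ((V + x) + 48)/3 = -3 + (48 + V + x)/3 = -3 + (16 + V/3 + x/3) = 13 + V/3 + x/3)
p(-39 + (-13 - 23), -107) + n(-83) = (13 + (-39 + (-13 - 23))/3 + (1/3)*(-107)) - 83 = (13 + (-39 - 36)/3 - 107/3) - 83 = (13 + (1/3)*(-75) - 107/3) - 83 = (13 - 25 - 107/3) - 83 = -143/3 - 83 = -392/3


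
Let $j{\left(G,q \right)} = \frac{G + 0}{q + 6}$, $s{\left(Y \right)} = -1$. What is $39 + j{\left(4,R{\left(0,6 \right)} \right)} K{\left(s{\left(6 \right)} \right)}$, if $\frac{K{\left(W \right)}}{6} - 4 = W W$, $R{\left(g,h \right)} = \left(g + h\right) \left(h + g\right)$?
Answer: $\frac{293}{7} \approx 41.857$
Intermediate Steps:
$R{\left(g,h \right)} = \left(g + h\right)^{2}$ ($R{\left(g,h \right)} = \left(g + h\right) \left(g + h\right) = \left(g + h\right)^{2}$)
$K{\left(W \right)} = 24 + 6 W^{2}$ ($K{\left(W \right)} = 24 + 6 W W = 24 + 6 W^{2}$)
$j{\left(G,q \right)} = \frac{G}{6 + q}$
$39 + j{\left(4,R{\left(0,6 \right)} \right)} K{\left(s{\left(6 \right)} \right)} = 39 + \frac{4}{6 + \left(0 + 6\right)^{2}} \left(24 + 6 \left(-1\right)^{2}\right) = 39 + \frac{4}{6 + 6^{2}} \left(24 + 6 \cdot 1\right) = 39 + \frac{4}{6 + 36} \left(24 + 6\right) = 39 + \frac{4}{42} \cdot 30 = 39 + 4 \cdot \frac{1}{42} \cdot 30 = 39 + \frac{2}{21} \cdot 30 = 39 + \frac{20}{7} = \frac{293}{7}$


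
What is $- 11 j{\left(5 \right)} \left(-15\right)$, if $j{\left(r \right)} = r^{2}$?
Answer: $4125$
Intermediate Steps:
$- 11 j{\left(5 \right)} \left(-15\right) = - 11 \cdot 5^{2} \left(-15\right) = \left(-11\right) 25 \left(-15\right) = \left(-275\right) \left(-15\right) = 4125$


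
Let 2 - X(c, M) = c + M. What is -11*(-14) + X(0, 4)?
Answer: 152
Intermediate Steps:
X(c, M) = 2 - M - c (X(c, M) = 2 - (c + M) = 2 - (M + c) = 2 + (-M - c) = 2 - M - c)
-11*(-14) + X(0, 4) = -11*(-14) + (2 - 1*4 - 1*0) = 154 + (2 - 4 + 0) = 154 - 2 = 152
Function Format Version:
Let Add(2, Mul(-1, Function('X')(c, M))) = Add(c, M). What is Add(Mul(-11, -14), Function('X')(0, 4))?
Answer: 152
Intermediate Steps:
Function('X')(c, M) = Add(2, Mul(-1, M), Mul(-1, c)) (Function('X')(c, M) = Add(2, Mul(-1, Add(c, M))) = Add(2, Mul(-1, Add(M, c))) = Add(2, Add(Mul(-1, M), Mul(-1, c))) = Add(2, Mul(-1, M), Mul(-1, c)))
Add(Mul(-11, -14), Function('X')(0, 4)) = Add(Mul(-11, -14), Add(2, Mul(-1, 4), Mul(-1, 0))) = Add(154, Add(2, -4, 0)) = Add(154, -2) = 152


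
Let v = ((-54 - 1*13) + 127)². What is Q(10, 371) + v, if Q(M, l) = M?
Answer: 3610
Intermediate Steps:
v = 3600 (v = ((-54 - 13) + 127)² = (-67 + 127)² = 60² = 3600)
Q(10, 371) + v = 10 + 3600 = 3610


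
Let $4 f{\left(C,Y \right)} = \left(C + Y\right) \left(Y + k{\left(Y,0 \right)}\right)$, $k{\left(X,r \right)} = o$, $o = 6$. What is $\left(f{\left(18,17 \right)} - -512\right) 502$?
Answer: $\frac{716103}{2} \approx 3.5805 \cdot 10^{5}$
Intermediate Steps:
$k{\left(X,r \right)} = 6$
$f{\left(C,Y \right)} = \frac{\left(6 + Y\right) \left(C + Y\right)}{4}$ ($f{\left(C,Y \right)} = \frac{\left(C + Y\right) \left(Y + 6\right)}{4} = \frac{\left(C + Y\right) \left(6 + Y\right)}{4} = \frac{\left(6 + Y\right) \left(C + Y\right)}{4}$)
$\left(f{\left(18,17 \right)} - -512\right) 502 = \left(\left(\frac{17^{2}}{4} + \frac{3}{2} \cdot 18 + \frac{3}{2} \cdot 17 + \frac{1}{4} \cdot 18 \cdot 17\right) - -512\right) 502 = \left(\left(\frac{1}{4} \cdot 289 + 27 + \frac{51}{2} + \frac{153}{2}\right) + 512\right) 502 = \left(\left(\frac{289}{4} + 27 + \frac{51}{2} + \frac{153}{2}\right) + 512\right) 502 = \left(\frac{805}{4} + 512\right) 502 = \frac{2853}{4} \cdot 502 = \frac{716103}{2}$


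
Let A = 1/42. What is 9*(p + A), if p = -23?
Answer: -2895/14 ≈ -206.79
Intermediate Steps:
A = 1/42 ≈ 0.023810
9*(p + A) = 9*(-23 + 1/42) = 9*(-965/42) = -2895/14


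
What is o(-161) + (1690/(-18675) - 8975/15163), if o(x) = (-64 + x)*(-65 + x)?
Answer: 2879790337531/56633805 ≈ 50849.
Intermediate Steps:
o(x) = (-65 + x)*(-64 + x)
o(-161) + (1690/(-18675) - 8975/15163) = (4160 + (-161)**2 - 129*(-161)) + (1690/(-18675) - 8975/15163) = (4160 + 25921 + 20769) + (1690*(-1/18675) - 8975*1/15163) = 50850 + (-338/3735 - 8975/15163) = 50850 - 38646719/56633805 = 2879790337531/56633805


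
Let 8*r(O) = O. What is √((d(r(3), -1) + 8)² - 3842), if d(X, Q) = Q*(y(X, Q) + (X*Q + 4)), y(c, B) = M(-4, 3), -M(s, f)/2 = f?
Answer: I*√238999/8 ≈ 61.109*I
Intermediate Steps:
M(s, f) = -2*f
r(O) = O/8
y(c, B) = -6 (y(c, B) = -2*3 = -6)
d(X, Q) = Q*(-2 + Q*X) (d(X, Q) = Q*(-6 + (X*Q + 4)) = Q*(-6 + (Q*X + 4)) = Q*(-6 + (4 + Q*X)) = Q*(-2 + Q*X))
√((d(r(3), -1) + 8)² - 3842) = √((-(-2 - 3/8) + 8)² - 3842) = √((-1*(-19/8) + 8)² - 3842) = √((19/8 + 8)² - 3842) = √((83/8)² - 3842) = √(6889/64 - 3842) = √(-238999/64) = I*√238999/8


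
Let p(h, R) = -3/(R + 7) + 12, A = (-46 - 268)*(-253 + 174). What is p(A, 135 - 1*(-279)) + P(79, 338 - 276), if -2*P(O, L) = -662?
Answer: 144400/421 ≈ 342.99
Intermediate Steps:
P(O, L) = 331 (P(O, L) = -½*(-662) = 331)
A = 24806 (A = -314*(-79) = 24806)
p(h, R) = 12 - 3/(7 + R) (p(h, R) = -3/(7 + R) + 12 = 12 - 3/(7 + R))
p(A, 135 - 1*(-279)) + P(79, 338 - 276) = 3*(27 + 4*(135 - 1*(-279)))/(7 + (135 - 1*(-279))) + 331 = 3*(27 + 4*(135 + 279))/(7 + (135 + 279)) + 331 = 3*(27 + 4*414)/(7 + 414) + 331 = 3*(27 + 1656)/421 + 331 = 3*(1/421)*1683 + 331 = 5049/421 + 331 = 144400/421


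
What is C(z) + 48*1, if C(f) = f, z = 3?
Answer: 51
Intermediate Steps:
C(z) + 48*1 = 3 + 48*1 = 3 + 48 = 51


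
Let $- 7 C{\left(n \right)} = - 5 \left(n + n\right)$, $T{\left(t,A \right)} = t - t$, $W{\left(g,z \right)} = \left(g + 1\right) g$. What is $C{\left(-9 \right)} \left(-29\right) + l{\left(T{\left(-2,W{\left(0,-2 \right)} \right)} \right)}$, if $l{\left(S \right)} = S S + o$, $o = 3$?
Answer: $\frac{2631}{7} \approx 375.86$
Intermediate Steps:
$W{\left(g,z \right)} = g \left(1 + g\right)$ ($W{\left(g,z \right)} = \left(1 + g\right) g = g \left(1 + g\right)$)
$T{\left(t,A \right)} = 0$
$l{\left(S \right)} = 3 + S^{2}$ ($l{\left(S \right)} = S S + 3 = S^{2} + 3 = 3 + S^{2}$)
$C{\left(n \right)} = \frac{10 n}{7}$ ($C{\left(n \right)} = - \frac{\left(-5\right) \left(n + n\right)}{7} = - \frac{\left(-5\right) 2 n}{7} = - \frac{\left(-10\right) n}{7} = \frac{10 n}{7}$)
$C{\left(-9 \right)} \left(-29\right) + l{\left(T{\left(-2,W{\left(0,-2 \right)} \right)} \right)} = \frac{10}{7} \left(-9\right) \left(-29\right) + \left(3 + 0^{2}\right) = \left(- \frac{90}{7}\right) \left(-29\right) + \left(3 + 0\right) = \frac{2610}{7} + 3 = \frac{2631}{7}$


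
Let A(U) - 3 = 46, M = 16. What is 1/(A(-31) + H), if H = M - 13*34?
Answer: -1/377 ≈ -0.0026525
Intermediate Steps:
H = -426 (H = 16 - 13*34 = 16 - 442 = -426)
A(U) = 49 (A(U) = 3 + 46 = 49)
1/(A(-31) + H) = 1/(49 - 426) = 1/(-377) = -1/377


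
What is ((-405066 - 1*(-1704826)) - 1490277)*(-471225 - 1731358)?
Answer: 419629505411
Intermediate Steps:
((-405066 - 1*(-1704826)) - 1490277)*(-471225 - 1731358) = ((-405066 + 1704826) - 1490277)*(-2202583) = (1299760 - 1490277)*(-2202583) = -190517*(-2202583) = 419629505411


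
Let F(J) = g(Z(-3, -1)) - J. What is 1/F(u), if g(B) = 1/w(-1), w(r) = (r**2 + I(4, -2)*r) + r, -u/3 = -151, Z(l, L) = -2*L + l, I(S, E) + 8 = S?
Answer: -4/1811 ≈ -0.0022087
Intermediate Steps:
I(S, E) = -8 + S
Z(l, L) = l - 2*L
u = 453 (u = -3*(-151) = 453)
w(r) = r**2 - 3*r (w(r) = (r**2 + (-8 + 4)*r) + r = (r**2 - 4*r) + r = r**2 - 3*r)
g(B) = 1/4 (g(B) = 1/(-(-3 - 1)) = 1/(-1*(-4)) = 1/4)
F(J) = 1/4 - J
1/F(u) = 1/(1/4 - 1*453) = 1/(1/4 - 453) = 1/(-1811/4) = -4/1811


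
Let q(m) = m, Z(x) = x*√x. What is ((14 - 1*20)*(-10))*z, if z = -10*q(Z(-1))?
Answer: 600*I ≈ 600.0*I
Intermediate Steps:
Z(x) = x^(3/2)
z = 10*I (z = -(-10)*I = 10*I ≈ 10.0*I)
((14 - 1*20)*(-10))*z = ((14 - 1*20)*(-10))*(10*I) = ((14 - 20)*(-10))*(10*I) = (-6*(-10))*(10*I) = 60*(10*I) = 600*I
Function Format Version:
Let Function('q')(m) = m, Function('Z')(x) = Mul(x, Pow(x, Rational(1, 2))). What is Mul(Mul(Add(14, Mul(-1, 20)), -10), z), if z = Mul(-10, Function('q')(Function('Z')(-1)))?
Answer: Mul(600, I) ≈ Mul(600.00, I)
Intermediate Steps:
Function('Z')(x) = Pow(x, Rational(3, 2))
z = Mul(10, I) (z = Mul(-10, Pow(-1, Rational(3, 2))) = Mul(-10, Mul(-1, I)) = Mul(10, I) ≈ Mul(10.000, I))
Mul(Mul(Add(14, Mul(-1, 20)), -10), z) = Mul(Mul(Add(14, Mul(-1, 20)), -10), Mul(10, I)) = Mul(Mul(Add(14, -20), -10), Mul(10, I)) = Mul(Mul(-6, -10), Mul(10, I)) = Mul(60, Mul(10, I)) = Mul(600, I)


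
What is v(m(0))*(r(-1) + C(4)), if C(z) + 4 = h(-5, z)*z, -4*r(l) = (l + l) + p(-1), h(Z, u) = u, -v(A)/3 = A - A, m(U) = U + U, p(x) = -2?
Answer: 0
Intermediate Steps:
m(U) = 2*U
v(A) = 0 (v(A) = -3*(A - A) = -3*0 = 0)
r(l) = ½ - l/2 (r(l) = -((l + l) - 2)/4 = -(2*l - 2)/4 = -(-2 + 2*l)/4 = ½ - l/2)
C(z) = -4 + z² (C(z) = -4 + z*z = -4 + z²)
v(m(0))*(r(-1) + C(4)) = 0*((½ - ½*(-1)) + (-4 + 4²)) = 0*((½ + ½) + (-4 + 16)) = 0*(1 + 12) = 0*13 = 0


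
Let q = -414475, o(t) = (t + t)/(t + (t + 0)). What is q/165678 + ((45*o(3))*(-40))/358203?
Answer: -49588136275/19782118878 ≈ -2.5067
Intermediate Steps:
o(t) = 1 (o(t) = (2*t)/(t + t) = (2*t)/((2*t)) = (2*t)*(1/(2*t)) = 1)
q/165678 + ((45*o(3))*(-40))/358203 = -414475/165678 + ((45*1)*(-40))/358203 = -414475*1/165678 + (45*(-40))*(1/358203) = -414475/165678 - 1800*1/358203 = -414475/165678 - 600/119401 = -49588136275/19782118878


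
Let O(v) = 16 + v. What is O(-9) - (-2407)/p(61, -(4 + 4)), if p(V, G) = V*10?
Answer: 6677/610 ≈ 10.946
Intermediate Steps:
p(V, G) = 10*V
O(-9) - (-2407)/p(61, -(4 + 4)) = (16 - 9) - (-2407)/(10*61) = 7 - (-2407)/610 = 7 - 1*(-2407/610) = 7 + 2407/610 = 6677/610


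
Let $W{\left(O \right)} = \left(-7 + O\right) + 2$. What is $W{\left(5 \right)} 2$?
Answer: $0$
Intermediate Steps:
$W{\left(O \right)} = -5 + O$
$W{\left(5 \right)} 2 = \left(-5 + 5\right) 2 = 0 \cdot 2 = 0$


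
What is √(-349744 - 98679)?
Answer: I*√448423 ≈ 669.64*I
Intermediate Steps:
√(-349744 - 98679) = √(-448423) = I*√448423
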